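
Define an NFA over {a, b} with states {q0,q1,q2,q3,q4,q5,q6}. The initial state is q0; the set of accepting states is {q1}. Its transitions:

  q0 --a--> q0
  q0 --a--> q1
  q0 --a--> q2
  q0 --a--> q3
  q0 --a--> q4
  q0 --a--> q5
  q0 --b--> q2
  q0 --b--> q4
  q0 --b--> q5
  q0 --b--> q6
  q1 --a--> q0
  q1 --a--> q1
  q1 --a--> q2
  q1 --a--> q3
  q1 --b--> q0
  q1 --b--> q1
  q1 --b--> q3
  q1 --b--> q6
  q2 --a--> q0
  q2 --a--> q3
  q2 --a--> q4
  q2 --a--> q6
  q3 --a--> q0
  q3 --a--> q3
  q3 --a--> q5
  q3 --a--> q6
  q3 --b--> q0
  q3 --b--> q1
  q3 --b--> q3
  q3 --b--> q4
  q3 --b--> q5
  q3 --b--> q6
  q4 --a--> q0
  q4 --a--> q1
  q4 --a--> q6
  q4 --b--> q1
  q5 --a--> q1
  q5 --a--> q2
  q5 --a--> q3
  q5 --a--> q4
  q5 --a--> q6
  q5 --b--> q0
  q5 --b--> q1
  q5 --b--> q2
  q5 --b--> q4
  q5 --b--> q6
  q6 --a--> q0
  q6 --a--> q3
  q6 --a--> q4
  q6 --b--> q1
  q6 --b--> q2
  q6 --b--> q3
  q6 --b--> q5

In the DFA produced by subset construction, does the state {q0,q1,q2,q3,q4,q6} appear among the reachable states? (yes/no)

Start state of the DFA: {q0}.
{q0} --a--> {q0,q1,q2,q3,q4,q5}  [new]
{q0} --b--> {q2,q4,q5,q6}  [new]
{q0,q1,q2,q3,q4,q5} --a--> {q0,q1,q2,q3,q4,q5,q6}  [new]
{q0,q1,q2,q3,q4,q5} --b--> {q0,q1,q2,q3,q4,q5,q6}  [seen]
{q2,q4,q5,q6} --a--> {q0,q1,q2,q3,q4,q6}  [new]
{q2,q4,q5,q6} --b--> {q0,q1,q2,q3,q4,q5,q6}  [seen]
{q0,q1,q2,q3,q4,q5,q6} --a--> {q0,q1,q2,q3,q4,q5,q6}  [seen]
{q0,q1,q2,q3,q4,q5,q6} --b--> {q0,q1,q2,q3,q4,q5,q6}  [seen]
{q0,q1,q2,q3,q4,q6} --a--> {q0,q1,q2,q3,q4,q5,q6}  [seen]
{q0,q1,q2,q3,q4,q6} --b--> {q0,q1,q2,q3,q4,q5,q6}  [seen]
Reachable DFA states: {q0}, {q0,q1,q2,q3,q4,q5}, {q2,q4,q5,q6}, {q0,q1,q2,q3,q4,q5,q6}, {q0,q1,q2,q3,q4,q6}.
{q0,q1,q2,q3,q4,q6} is among them.

yes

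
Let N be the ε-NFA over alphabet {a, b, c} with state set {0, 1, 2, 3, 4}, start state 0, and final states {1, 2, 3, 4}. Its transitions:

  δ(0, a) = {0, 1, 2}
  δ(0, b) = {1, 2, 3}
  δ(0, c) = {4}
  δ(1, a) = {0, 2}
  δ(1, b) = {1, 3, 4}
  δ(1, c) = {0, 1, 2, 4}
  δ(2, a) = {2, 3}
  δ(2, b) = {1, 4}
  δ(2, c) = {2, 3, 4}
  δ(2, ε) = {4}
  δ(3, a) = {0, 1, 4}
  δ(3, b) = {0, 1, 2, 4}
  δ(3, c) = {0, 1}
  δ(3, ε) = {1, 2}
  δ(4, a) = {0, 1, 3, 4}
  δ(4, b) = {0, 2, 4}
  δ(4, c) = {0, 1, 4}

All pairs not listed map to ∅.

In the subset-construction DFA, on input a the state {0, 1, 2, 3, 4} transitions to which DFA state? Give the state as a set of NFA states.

δ(0,a) = {0, 1, 2}; δ(1,a) = {0, 2}; δ(2,a) = {2, 3}; δ(3,a) = {0, 1, 4}; δ(4,a) = {0, 1, 3, 4}.
Union: {0, 1, 2, 3, 4}.

{0, 1, 2, 3, 4}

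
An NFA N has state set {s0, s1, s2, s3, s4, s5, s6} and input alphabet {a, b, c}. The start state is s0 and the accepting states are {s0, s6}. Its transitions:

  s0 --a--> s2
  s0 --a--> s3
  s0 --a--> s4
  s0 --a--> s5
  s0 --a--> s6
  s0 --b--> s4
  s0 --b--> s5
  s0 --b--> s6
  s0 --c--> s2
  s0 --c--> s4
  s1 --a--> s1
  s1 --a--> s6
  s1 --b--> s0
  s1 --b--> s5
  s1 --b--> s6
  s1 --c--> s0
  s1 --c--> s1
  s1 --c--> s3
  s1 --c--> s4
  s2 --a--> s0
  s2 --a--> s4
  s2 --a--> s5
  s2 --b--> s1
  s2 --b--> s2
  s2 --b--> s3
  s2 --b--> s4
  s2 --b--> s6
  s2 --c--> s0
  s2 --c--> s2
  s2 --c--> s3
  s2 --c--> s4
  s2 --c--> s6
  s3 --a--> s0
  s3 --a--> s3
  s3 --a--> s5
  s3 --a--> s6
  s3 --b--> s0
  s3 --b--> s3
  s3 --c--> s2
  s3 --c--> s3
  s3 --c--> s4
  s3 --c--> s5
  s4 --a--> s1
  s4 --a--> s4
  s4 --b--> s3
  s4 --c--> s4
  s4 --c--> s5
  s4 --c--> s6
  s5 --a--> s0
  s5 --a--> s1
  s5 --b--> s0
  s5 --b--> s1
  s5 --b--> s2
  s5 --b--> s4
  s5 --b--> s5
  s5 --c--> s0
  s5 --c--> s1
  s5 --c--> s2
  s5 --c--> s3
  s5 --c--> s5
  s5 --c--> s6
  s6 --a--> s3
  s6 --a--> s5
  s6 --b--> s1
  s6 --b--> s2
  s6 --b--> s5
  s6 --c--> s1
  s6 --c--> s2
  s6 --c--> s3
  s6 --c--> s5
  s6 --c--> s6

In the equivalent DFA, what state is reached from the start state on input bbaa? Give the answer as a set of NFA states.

{s0, s1, s2, s3, s4, s5, s6}

Start: {s0}.
δ(s0,b) = {s4, s5, s6}.
Union: {s4, s5, s6}.
After b: {s4, s5, s6}.
δ(s4,b) = {s3}; δ(s5,b) = {s0, s1, s2, s4, s5}; δ(s6,b) = {s1, s2, s5}.
Union: {s0, s1, s2, s3, s4, s5}.
After b: {s0, s1, s2, s3, s4, s5}.
δ(s0,a) = {s2, s3, s4, s5, s6}; δ(s1,a) = {s1, s6}; δ(s2,a) = {s0, s4, s5}; δ(s3,a) = {s0, s3, s5, s6}; δ(s4,a) = {s1, s4}; δ(s5,a) = {s0, s1}.
Union: {s0, s1, s2, s3, s4, s5, s6}.
After a: {s0, s1, s2, s3, s4, s5, s6}.
δ(s0,a) = {s2, s3, s4, s5, s6}; δ(s1,a) = {s1, s6}; δ(s2,a) = {s0, s4, s5}; δ(s3,a) = {s0, s3, s5, s6}; δ(s4,a) = {s1, s4}; δ(s5,a) = {s0, s1}; δ(s6,a) = {s3, s5}.
Union: {s0, s1, s2, s3, s4, s5, s6}.
After a: {s0, s1, s2, s3, s4, s5, s6}.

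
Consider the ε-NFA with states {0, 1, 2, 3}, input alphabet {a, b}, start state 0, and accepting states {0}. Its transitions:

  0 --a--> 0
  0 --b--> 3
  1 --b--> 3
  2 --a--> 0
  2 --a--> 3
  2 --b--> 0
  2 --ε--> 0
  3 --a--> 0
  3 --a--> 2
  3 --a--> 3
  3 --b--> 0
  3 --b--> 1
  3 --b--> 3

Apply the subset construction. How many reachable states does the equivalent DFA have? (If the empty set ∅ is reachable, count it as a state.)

Start state of the DFA: {0} (ε-closure of the NFA start).
{0} --a--> {0}  [seen]
{0} --b--> {3}  [new]
{3} --a--> {0, 2, 3}  [new]
{3} --b--> {0, 1, 3}  [new]
{0, 2, 3} --a--> {0, 2, 3}  [seen]
{0, 2, 3} --b--> {0, 1, 3}  [seen]
{0, 1, 3} --a--> {0, 2, 3}  [seen]
{0, 1, 3} --b--> {0, 1, 3}  [seen]
Reachable DFA states: {0}, {3}, {0, 2, 3}, {0, 1, 3}.

4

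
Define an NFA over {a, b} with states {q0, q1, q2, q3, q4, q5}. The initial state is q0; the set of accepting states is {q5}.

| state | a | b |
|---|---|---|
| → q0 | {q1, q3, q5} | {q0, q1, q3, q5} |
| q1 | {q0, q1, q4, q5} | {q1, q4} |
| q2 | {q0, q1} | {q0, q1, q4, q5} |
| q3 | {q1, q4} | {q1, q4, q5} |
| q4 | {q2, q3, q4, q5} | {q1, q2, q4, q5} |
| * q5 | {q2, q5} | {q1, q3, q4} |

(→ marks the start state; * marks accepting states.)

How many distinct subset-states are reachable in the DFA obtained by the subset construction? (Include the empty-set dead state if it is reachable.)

8

Start state of the DFA: {q0}.
{q0} --a--> {q1, q3, q5}  [new]
{q0} --b--> {q0, q1, q3, q5}  [new]
{q1, q3, q5} --a--> {q0, q1, q2, q4, q5}  [new]
{q1, q3, q5} --b--> {q1, q3, q4, q5}  [new]
{q0, q1, q3, q5} --a--> {q0, q1, q2, q3, q4, q5}  [new]
{q0, q1, q3, q5} --b--> {q0, q1, q3, q4, q5}  [new]
{q0, q1, q2, q4, q5} --a--> {q0, q1, q2, q3, q4, q5}  [seen]
{q0, q1, q2, q4, q5} --b--> {q0, q1, q2, q3, q4, q5}  [seen]
{q1, q3, q4, q5} --a--> {q0, q1, q2, q3, q4, q5}  [seen]
{q1, q3, q4, q5} --b--> {q1, q2, q3, q4, q5}  [new]
{q0, q1, q2, q3, q4, q5} --a--> {q0, q1, q2, q3, q4, q5}  [seen]
{q0, q1, q2, q3, q4, q5} --b--> {q0, q1, q2, q3, q4, q5}  [seen]
{q0, q1, q3, q4, q5} --a--> {q0, q1, q2, q3, q4, q5}  [seen]
{q0, q1, q3, q4, q5} --b--> {q0, q1, q2, q3, q4, q5}  [seen]
{q1, q2, q3, q4, q5} --a--> {q0, q1, q2, q3, q4, q5}  [seen]
{q1, q2, q3, q4, q5} --b--> {q0, q1, q2, q3, q4, q5}  [seen]
Reachable DFA states: {q0}, {q1, q3, q5}, {q0, q1, q3, q5}, {q0, q1, q2, q4, q5}, {q1, q3, q4, q5}, {q0, q1, q2, q3, q4, q5}, {q0, q1, q3, q4, q5}, {q1, q2, q3, q4, q5}.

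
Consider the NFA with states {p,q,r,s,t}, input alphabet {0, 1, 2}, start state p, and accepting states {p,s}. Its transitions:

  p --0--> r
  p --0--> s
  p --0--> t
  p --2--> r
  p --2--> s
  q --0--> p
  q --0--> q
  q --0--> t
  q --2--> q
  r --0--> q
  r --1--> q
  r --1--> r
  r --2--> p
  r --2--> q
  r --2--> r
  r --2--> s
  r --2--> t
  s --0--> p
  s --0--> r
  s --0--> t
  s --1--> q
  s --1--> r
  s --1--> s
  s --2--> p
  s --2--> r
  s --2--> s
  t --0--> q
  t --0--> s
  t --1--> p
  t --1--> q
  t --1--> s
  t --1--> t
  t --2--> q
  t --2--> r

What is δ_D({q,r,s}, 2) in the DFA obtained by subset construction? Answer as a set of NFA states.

δ(q,2) = {q}; δ(r,2) = {p,q,r,s,t}; δ(s,2) = {p,r,s}.
Union: {p,q,r,s,t}.

{p,q,r,s,t}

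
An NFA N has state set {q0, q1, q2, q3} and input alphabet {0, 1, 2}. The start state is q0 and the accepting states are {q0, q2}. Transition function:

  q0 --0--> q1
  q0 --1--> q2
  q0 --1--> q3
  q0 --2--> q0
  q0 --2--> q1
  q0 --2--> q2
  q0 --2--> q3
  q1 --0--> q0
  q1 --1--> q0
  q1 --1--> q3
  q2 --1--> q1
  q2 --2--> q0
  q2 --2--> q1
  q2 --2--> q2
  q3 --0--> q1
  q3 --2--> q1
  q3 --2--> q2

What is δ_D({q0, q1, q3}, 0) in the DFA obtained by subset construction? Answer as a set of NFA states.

δ(q0,0) = {q1}; δ(q1,0) = {q0}; δ(q3,0) = {q1}.
Union: {q0, q1}.

{q0, q1}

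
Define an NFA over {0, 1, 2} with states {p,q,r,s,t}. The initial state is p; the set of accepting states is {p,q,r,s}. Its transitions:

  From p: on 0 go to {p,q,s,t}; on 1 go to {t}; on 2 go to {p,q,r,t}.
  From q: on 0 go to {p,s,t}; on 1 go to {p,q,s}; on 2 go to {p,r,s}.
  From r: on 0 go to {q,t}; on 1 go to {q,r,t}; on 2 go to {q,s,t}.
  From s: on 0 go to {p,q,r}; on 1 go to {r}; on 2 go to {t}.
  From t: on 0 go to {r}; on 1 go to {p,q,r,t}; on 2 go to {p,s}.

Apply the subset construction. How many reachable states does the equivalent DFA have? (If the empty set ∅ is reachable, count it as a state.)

Start state of the DFA: {p}.
{p} --0--> {p,q,s,t}  [new]
{p} --1--> {t}  [new]
{p} --2--> {p,q,r,t}  [new]
{p,q,s,t} --0--> {p,q,r,s,t}  [new]
{p,q,s,t} --1--> {p,q,r,s,t}  [seen]
{p,q,s,t} --2--> {p,q,r,s,t}  [seen]
{t} --0--> {r}  [new]
{t} --1--> {p,q,r,t}  [seen]
{t} --2--> {p,s}  [new]
{p,q,r,t} --0--> {p,q,r,s,t}  [seen]
{p,q,r,t} --1--> {p,q,r,s,t}  [seen]
{p,q,r,t} --2--> {p,q,r,s,t}  [seen]
{p,q,r,s,t} --0--> {p,q,r,s,t}  [seen]
{p,q,r,s,t} --1--> {p,q,r,s,t}  [seen]
{p,q,r,s,t} --2--> {p,q,r,s,t}  [seen]
{r} --0--> {q,t}  [new]
{r} --1--> {q,r,t}  [new]
{r} --2--> {q,s,t}  [new]
{p,s} --0--> {p,q,r,s,t}  [seen]
{p,s} --1--> {r,t}  [new]
{p,s} --2--> {p,q,r,t}  [seen]
{q,t} --0--> {p,r,s,t}  [new]
{q,t} --1--> {p,q,r,s,t}  [seen]
{q,t} --2--> {p,r,s}  [new]
{q,r,t} --0--> {p,q,r,s,t}  [seen]
{q,r,t} --1--> {p,q,r,s,t}  [seen]
{q,r,t} --2--> {p,q,r,s,t}  [seen]
{q,s,t} --0--> {p,q,r,s,t}  [seen]
{q,s,t} --1--> {p,q,r,s,t}  [seen]
{q,s,t} --2--> {p,r,s,t}  [seen]
{r,t} --0--> {q,r,t}  [seen]
{r,t} --1--> {p,q,r,t}  [seen]
{r,t} --2--> {p,q,s,t}  [seen]
{p,r,s,t} --0--> {p,q,r,s,t}  [seen]
{p,r,s,t} --1--> {p,q,r,t}  [seen]
{p,r,s,t} --2--> {p,q,r,s,t}  [seen]
{p,r,s} --0--> {p,q,r,s,t}  [seen]
{p,r,s} --1--> {q,r,t}  [seen]
{p,r,s} --2--> {p,q,r,s,t}  [seen]
Reachable DFA states: {p}, {p,q,s,t}, {t}, {p,q,r,t}, {p,q,r,s,t}, {r}, {p,s}, {q,t}, {q,r,t}, {q,s,t}, {r,t}, {p,r,s,t}, {p,r,s}.

13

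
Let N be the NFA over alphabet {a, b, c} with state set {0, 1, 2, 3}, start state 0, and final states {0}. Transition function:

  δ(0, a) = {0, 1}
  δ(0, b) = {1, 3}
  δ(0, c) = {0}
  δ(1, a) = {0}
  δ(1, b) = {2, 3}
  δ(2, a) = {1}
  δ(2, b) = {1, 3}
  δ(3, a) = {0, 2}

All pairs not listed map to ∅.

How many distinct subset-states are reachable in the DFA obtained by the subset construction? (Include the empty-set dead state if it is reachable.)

8

Start state of the DFA: {0}.
{0} --a--> {0, 1}  [new]
{0} --b--> {1, 3}  [new]
{0} --c--> {0}  [seen]
{0, 1} --a--> {0, 1}  [seen]
{0, 1} --b--> {1, 2, 3}  [new]
{0, 1} --c--> {0}  [seen]
{1, 3} --a--> {0, 2}  [new]
{1, 3} --b--> {2, 3}  [new]
{1, 3} --c--> ∅  [new]
{1, 2, 3} --a--> {0, 1, 2}  [new]
{1, 2, 3} --b--> {1, 2, 3}  [seen]
{1, 2, 3} --c--> ∅  [seen]
{0, 2} --a--> {0, 1}  [seen]
{0, 2} --b--> {1, 3}  [seen]
{0, 2} --c--> {0}  [seen]
{2, 3} --a--> {0, 1, 2}  [seen]
{2, 3} --b--> {1, 3}  [seen]
{2, 3} --c--> ∅  [seen]
∅ --a--> ∅  [seen]
∅ --b--> ∅  [seen]
∅ --c--> ∅  [seen]
{0, 1, 2} --a--> {0, 1}  [seen]
{0, 1, 2} --b--> {1, 2, 3}  [seen]
{0, 1, 2} --c--> {0}  [seen]
Reachable DFA states: {0}, {0, 1}, {1, 3}, {1, 2, 3}, {0, 2}, {2, 3}, ∅, {0, 1, 2}.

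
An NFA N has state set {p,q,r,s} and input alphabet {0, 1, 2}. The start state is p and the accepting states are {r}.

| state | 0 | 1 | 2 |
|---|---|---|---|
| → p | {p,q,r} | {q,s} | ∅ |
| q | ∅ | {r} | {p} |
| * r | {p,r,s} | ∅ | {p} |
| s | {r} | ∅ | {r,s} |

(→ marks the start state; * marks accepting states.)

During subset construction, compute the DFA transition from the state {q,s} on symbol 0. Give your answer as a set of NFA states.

δ(q,0) = ∅; δ(s,0) = {r}.
Union: {r}.

{r}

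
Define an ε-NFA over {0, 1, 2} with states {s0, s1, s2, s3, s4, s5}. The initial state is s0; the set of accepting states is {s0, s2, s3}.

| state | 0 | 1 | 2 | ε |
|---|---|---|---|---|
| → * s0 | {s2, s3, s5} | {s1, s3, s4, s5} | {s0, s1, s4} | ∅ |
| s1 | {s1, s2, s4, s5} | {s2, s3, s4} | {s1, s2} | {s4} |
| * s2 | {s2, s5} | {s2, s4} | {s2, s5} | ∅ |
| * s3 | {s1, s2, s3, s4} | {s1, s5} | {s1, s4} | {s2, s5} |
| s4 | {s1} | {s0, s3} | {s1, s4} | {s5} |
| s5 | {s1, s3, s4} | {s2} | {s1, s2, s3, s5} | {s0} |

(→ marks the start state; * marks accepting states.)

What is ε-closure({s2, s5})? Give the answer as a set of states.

Begin with {s2, s5}.
s5 →ε {s0}; add s0.
ε-closure = {s0, s2, s5}.

{s0, s2, s5}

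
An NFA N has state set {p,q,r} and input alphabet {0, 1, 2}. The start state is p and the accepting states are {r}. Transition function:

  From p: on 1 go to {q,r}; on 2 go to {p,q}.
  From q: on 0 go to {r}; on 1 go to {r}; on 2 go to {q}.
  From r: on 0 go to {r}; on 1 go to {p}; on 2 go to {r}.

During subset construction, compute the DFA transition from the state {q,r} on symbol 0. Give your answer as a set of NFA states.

{r}

δ(q,0) = {r}; δ(r,0) = {r}.
Union: {r}.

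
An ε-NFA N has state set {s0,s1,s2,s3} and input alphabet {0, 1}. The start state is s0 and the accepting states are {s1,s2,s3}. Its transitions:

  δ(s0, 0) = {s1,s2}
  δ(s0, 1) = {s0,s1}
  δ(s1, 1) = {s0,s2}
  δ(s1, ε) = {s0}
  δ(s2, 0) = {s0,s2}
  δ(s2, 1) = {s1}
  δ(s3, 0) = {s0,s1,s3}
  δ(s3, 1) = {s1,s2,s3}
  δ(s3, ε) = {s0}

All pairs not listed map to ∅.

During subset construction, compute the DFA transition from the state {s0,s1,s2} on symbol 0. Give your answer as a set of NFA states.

δ(s0,0) = {s1,s2}; δ(s1,0) = ∅; δ(s2,0) = {s0,s2}.
Union: {s0,s1,s2}.

{s0,s1,s2}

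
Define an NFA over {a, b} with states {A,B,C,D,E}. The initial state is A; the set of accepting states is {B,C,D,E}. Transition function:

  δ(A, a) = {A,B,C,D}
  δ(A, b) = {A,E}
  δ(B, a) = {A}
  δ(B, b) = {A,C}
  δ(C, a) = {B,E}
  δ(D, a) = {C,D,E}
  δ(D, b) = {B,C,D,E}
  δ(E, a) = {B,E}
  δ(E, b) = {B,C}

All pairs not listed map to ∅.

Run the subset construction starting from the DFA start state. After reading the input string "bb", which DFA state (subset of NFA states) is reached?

{A,B,C,E}

Start: {A}.
δ(A,b) = {A,E}.
Union: {A,E}.
After b: {A,E}.
δ(A,b) = {A,E}; δ(E,b) = {B,C}.
Union: {A,B,C,E}.
After b: {A,B,C,E}.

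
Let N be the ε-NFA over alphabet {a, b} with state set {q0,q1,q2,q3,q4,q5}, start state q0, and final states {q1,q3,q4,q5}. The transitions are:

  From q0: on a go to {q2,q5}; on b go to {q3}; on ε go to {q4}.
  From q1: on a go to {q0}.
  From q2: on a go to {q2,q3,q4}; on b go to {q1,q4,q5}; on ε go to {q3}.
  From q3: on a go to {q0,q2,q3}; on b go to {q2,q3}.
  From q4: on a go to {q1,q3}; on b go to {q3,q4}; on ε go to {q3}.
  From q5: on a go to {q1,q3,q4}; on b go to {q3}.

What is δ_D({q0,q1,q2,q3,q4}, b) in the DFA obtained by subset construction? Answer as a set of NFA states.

{q1,q2,q3,q4,q5}

δ(q0,b) = {q3}; δ(q1,b) = ∅; δ(q2,b) = {q1,q4,q5}; δ(q3,b) = {q2,q3}; δ(q4,b) = {q3,q4}.
Union: {q1,q2,q3,q4,q5}.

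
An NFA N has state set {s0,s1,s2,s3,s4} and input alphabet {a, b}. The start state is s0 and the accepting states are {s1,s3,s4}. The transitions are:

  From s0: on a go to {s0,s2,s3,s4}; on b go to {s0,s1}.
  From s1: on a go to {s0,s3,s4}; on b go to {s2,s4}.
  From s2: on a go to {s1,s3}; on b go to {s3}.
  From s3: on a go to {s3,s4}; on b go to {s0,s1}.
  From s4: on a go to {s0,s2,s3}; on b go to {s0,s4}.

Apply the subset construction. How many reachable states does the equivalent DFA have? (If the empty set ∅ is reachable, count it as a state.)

6

Start state of the DFA: {s0}.
{s0} --a--> {s0,s2,s3,s4}  [new]
{s0} --b--> {s0,s1}  [new]
{s0,s2,s3,s4} --a--> {s0,s1,s2,s3,s4}  [new]
{s0,s2,s3,s4} --b--> {s0,s1,s3,s4}  [new]
{s0,s1} --a--> {s0,s2,s3,s4}  [seen]
{s0,s1} --b--> {s0,s1,s2,s4}  [new]
{s0,s1,s2,s3,s4} --a--> {s0,s1,s2,s3,s4}  [seen]
{s0,s1,s2,s3,s4} --b--> {s0,s1,s2,s3,s4}  [seen]
{s0,s1,s3,s4} --a--> {s0,s2,s3,s4}  [seen]
{s0,s1,s3,s4} --b--> {s0,s1,s2,s4}  [seen]
{s0,s1,s2,s4} --a--> {s0,s1,s2,s3,s4}  [seen]
{s0,s1,s2,s4} --b--> {s0,s1,s2,s3,s4}  [seen]
Reachable DFA states: {s0}, {s0,s2,s3,s4}, {s0,s1}, {s0,s1,s2,s3,s4}, {s0,s1,s3,s4}, {s0,s1,s2,s4}.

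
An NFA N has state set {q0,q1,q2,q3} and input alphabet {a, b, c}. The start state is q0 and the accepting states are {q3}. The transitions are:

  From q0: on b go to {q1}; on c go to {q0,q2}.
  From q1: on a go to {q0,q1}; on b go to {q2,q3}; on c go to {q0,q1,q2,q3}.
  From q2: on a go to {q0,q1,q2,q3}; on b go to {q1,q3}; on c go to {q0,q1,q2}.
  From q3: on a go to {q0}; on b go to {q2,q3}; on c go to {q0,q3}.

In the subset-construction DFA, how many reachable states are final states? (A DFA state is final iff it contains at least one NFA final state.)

Start state of the DFA: {q0}.
{q0} --a--> ∅  [new]
{q0} --b--> {q1}  [new]
{q0} --c--> {q0,q2}  [new]
∅ --a--> ∅  [seen]
∅ --b--> ∅  [seen]
∅ --c--> ∅  [seen]
{q1} --a--> {q0,q1}  [new]
{q1} --b--> {q2,q3}  [new]
{q1} --c--> {q0,q1,q2,q3}  [new]
{q0,q2} --a--> {q0,q1,q2,q3}  [seen]
{q0,q2} --b--> {q1,q3}  [new]
{q0,q2} --c--> {q0,q1,q2}  [new]
{q0,q1} --a--> {q0,q1}  [seen]
{q0,q1} --b--> {q1,q2,q3}  [new]
{q0,q1} --c--> {q0,q1,q2,q3}  [seen]
{q2,q3} --a--> {q0,q1,q2,q3}  [seen]
{q2,q3} --b--> {q1,q2,q3}  [seen]
{q2,q3} --c--> {q0,q1,q2,q3}  [seen]
{q0,q1,q2,q3} --a--> {q0,q1,q2,q3}  [seen]
{q0,q1,q2,q3} --b--> {q1,q2,q3}  [seen]
{q0,q1,q2,q3} --c--> {q0,q1,q2,q3}  [seen]
{q1,q3} --a--> {q0,q1}  [seen]
{q1,q3} --b--> {q2,q3}  [seen]
{q1,q3} --c--> {q0,q1,q2,q3}  [seen]
{q0,q1,q2} --a--> {q0,q1,q2,q3}  [seen]
{q0,q1,q2} --b--> {q1,q2,q3}  [seen]
{q0,q1,q2} --c--> {q0,q1,q2,q3}  [seen]
{q1,q2,q3} --a--> {q0,q1,q2,q3}  [seen]
{q1,q2,q3} --b--> {q1,q2,q3}  [seen]
{q1,q2,q3} --c--> {q0,q1,q2,q3}  [seen]
Reachable DFA states: {q0}, ∅, {q1}, {q0,q2}, {q0,q1}, {q2,q3}, {q0,q1,q2,q3}, {q1,q3}, {q0,q1,q2}, {q1,q2,q3}.
Accepting DFA states (contain an NFA accepting state): {q2,q3}, {q0,q1,q2,q3}, {q1,q3}, {q1,q2,q3}.

4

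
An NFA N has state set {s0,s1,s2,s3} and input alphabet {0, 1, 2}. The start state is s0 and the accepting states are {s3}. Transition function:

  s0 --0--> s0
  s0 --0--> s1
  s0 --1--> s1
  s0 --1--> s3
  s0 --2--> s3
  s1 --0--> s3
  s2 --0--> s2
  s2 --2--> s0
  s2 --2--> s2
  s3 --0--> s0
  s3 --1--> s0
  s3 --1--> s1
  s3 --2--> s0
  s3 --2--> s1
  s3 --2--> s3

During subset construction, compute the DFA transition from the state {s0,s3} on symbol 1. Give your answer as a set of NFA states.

δ(s0,1) = {s1,s3}; δ(s3,1) = {s0,s1}.
Union: {s0,s1,s3}.

{s0,s1,s3}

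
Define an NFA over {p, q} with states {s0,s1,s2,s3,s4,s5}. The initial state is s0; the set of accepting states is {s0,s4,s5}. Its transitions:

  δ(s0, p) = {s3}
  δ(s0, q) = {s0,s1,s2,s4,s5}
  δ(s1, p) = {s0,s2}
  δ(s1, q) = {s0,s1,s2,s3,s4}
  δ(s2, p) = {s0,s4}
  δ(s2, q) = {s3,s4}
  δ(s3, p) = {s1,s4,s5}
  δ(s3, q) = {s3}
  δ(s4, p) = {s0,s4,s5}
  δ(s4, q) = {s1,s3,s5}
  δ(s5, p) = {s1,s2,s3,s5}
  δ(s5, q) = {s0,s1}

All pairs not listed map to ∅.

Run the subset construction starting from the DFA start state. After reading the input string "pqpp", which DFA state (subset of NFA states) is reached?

Start: {s0}.
δ(s0,p) = {s3}.
Union: {s3}.
After p: {s3}.
δ(s3,q) = {s3}.
Union: {s3}.
After q: {s3}.
δ(s3,p) = {s1,s4,s5}.
Union: {s1,s4,s5}.
After p: {s1,s4,s5}.
δ(s1,p) = {s0,s2}; δ(s4,p) = {s0,s4,s5}; δ(s5,p) = {s1,s2,s3,s5}.
Union: {s0,s1,s2,s3,s4,s5}.
After p: {s0,s1,s2,s3,s4,s5}.

{s0,s1,s2,s3,s4,s5}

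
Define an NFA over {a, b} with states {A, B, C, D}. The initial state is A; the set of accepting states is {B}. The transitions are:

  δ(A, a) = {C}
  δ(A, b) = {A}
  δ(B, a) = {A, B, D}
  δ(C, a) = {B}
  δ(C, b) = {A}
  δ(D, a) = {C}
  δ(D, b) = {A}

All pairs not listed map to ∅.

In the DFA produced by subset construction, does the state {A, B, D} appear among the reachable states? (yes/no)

yes

Start state of the DFA: {A}.
{A} --a--> {C}  [new]
{A} --b--> {A}  [seen]
{C} --a--> {B}  [new]
{C} --b--> {A}  [seen]
{B} --a--> {A, B, D}  [new]
{B} --b--> ∅  [new]
{A, B, D} --a--> {A, B, C, D}  [new]
{A, B, D} --b--> {A}  [seen]
∅ --a--> ∅  [seen]
∅ --b--> ∅  [seen]
{A, B, C, D} --a--> {A, B, C, D}  [seen]
{A, B, C, D} --b--> {A}  [seen]
Reachable DFA states: {A}, {C}, {B}, {A, B, D}, ∅, {A, B, C, D}.
{A, B, D} is among them.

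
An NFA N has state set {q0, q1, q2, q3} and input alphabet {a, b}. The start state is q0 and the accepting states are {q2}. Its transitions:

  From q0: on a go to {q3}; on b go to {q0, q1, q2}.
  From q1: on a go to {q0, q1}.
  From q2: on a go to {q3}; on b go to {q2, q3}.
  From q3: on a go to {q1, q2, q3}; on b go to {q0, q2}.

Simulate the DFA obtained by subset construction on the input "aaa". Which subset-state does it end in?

Start: {q0}.
δ(q0,a) = {q3}.
Union: {q3}.
After a: {q3}.
δ(q3,a) = {q1, q2, q3}.
Union: {q1, q2, q3}.
After a: {q1, q2, q3}.
δ(q1,a) = {q0, q1}; δ(q2,a) = {q3}; δ(q3,a) = {q1, q2, q3}.
Union: {q0, q1, q2, q3}.
After a: {q0, q1, q2, q3}.

{q0, q1, q2, q3}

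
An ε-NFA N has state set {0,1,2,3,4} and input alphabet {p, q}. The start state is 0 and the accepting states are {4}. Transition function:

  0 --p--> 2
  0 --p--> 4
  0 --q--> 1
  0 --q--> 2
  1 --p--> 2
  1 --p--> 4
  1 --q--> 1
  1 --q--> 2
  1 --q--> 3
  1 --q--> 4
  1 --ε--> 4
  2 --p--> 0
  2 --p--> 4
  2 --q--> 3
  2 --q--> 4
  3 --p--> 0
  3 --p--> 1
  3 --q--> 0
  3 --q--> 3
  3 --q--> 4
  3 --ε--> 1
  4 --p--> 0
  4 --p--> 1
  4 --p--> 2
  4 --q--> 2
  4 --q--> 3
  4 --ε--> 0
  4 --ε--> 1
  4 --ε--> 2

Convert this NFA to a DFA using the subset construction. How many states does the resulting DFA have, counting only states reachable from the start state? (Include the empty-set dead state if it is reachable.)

3

Start state of the DFA: {0} (ε-closure of the NFA start).
{0} --p--> {0,1,2,4}  [new]
{0} --q--> {0,1,2,4}  [seen]
{0,1,2,4} --p--> {0,1,2,4}  [seen]
{0,1,2,4} --q--> {0,1,2,3,4}  [new]
{0,1,2,3,4} --p--> {0,1,2,4}  [seen]
{0,1,2,3,4} --q--> {0,1,2,3,4}  [seen]
Reachable DFA states: {0}, {0,1,2,4}, {0,1,2,3,4}.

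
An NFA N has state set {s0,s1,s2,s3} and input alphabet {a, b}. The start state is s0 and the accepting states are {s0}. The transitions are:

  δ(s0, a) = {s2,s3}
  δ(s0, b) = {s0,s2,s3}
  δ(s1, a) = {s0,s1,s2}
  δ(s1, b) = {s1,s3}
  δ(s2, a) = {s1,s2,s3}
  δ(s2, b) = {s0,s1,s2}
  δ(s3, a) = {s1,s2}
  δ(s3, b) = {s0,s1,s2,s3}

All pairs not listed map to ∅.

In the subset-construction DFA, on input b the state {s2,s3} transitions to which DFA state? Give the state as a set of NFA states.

δ(s2,b) = {s0,s1,s2}; δ(s3,b) = {s0,s1,s2,s3}.
Union: {s0,s1,s2,s3}.

{s0,s1,s2,s3}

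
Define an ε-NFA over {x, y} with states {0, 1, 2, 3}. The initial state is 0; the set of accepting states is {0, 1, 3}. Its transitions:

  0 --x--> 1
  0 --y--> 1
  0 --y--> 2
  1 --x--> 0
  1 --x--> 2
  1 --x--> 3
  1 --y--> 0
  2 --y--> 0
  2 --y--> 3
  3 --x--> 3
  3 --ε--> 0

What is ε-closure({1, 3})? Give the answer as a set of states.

{0, 1, 3}

Begin with {1, 3}.
3 →ε {0}; add 0.
ε-closure = {0, 1, 3}.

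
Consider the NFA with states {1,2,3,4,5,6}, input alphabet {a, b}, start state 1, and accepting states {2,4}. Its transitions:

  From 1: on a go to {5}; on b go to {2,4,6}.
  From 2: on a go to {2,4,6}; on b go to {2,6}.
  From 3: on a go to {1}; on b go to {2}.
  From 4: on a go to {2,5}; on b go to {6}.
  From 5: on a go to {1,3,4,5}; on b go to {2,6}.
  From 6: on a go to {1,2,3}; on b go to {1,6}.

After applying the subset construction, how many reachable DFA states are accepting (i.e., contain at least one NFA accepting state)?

8

Start state of the DFA: {1}.
{1} --a--> {5}  [new]
{1} --b--> {2,4,6}  [new]
{5} --a--> {1,3,4,5}  [new]
{5} --b--> {2,6}  [new]
{2,4,6} --a--> {1,2,3,4,5,6}  [new]
{2,4,6} --b--> {1,2,6}  [new]
{1,3,4,5} --a--> {1,2,3,4,5}  [new]
{1,3,4,5} --b--> {2,4,6}  [seen]
{2,6} --a--> {1,2,3,4,6}  [new]
{2,6} --b--> {1,2,6}  [seen]
{1,2,3,4,5,6} --a--> {1,2,3,4,5,6}  [seen]
{1,2,3,4,5,6} --b--> {1,2,4,6}  [new]
{1,2,6} --a--> {1,2,3,4,5,6}  [seen]
{1,2,6} --b--> {1,2,4,6}  [seen]
{1,2,3,4,5} --a--> {1,2,3,4,5,6}  [seen]
{1,2,3,4,5} --b--> {2,4,6}  [seen]
{1,2,3,4,6} --a--> {1,2,3,4,5,6}  [seen]
{1,2,3,4,6} --b--> {1,2,4,6}  [seen]
{1,2,4,6} --a--> {1,2,3,4,5,6}  [seen]
{1,2,4,6} --b--> {1,2,4,6}  [seen]
Reachable DFA states: {1}, {5}, {2,4,6}, {1,3,4,5}, {2,6}, {1,2,3,4,5,6}, {1,2,6}, {1,2,3,4,5}, {1,2,3,4,6}, {1,2,4,6}.
Accepting DFA states (contain an NFA accepting state): {2,4,6}, {1,3,4,5}, {2,6}, {1,2,3,4,5,6}, {1,2,6}, {1,2,3,4,5}, {1,2,3,4,6}, {1,2,4,6}.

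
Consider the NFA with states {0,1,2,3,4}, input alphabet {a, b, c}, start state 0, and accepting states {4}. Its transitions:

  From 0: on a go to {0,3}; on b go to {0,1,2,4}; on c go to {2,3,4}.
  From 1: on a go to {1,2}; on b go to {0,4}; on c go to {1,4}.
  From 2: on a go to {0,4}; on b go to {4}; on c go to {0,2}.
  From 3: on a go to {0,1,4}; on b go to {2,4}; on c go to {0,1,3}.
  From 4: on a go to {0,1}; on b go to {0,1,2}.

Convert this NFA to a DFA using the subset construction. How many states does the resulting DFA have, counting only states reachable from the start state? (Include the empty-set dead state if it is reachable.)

Start state of the DFA: {0}.
{0} --a--> {0,3}  [new]
{0} --b--> {0,1,2,4}  [new]
{0} --c--> {2,3,4}  [new]
{0,3} --a--> {0,1,3,4}  [new]
{0,3} --b--> {0,1,2,4}  [seen]
{0,3} --c--> {0,1,2,3,4}  [new]
{0,1,2,4} --a--> {0,1,2,3,4}  [seen]
{0,1,2,4} --b--> {0,1,2,4}  [seen]
{0,1,2,4} --c--> {0,1,2,3,4}  [seen]
{2,3,4} --a--> {0,1,4}  [new]
{2,3,4} --b--> {0,1,2,4}  [seen]
{2,3,4} --c--> {0,1,2,3}  [new]
{0,1,3,4} --a--> {0,1,2,3,4}  [seen]
{0,1,3,4} --b--> {0,1,2,4}  [seen]
{0,1,3,4} --c--> {0,1,2,3,4}  [seen]
{0,1,2,3,4} --a--> {0,1,2,3,4}  [seen]
{0,1,2,3,4} --b--> {0,1,2,4}  [seen]
{0,1,2,3,4} --c--> {0,1,2,3,4}  [seen]
{0,1,4} --a--> {0,1,2,3}  [seen]
{0,1,4} --b--> {0,1,2,4}  [seen]
{0,1,4} --c--> {1,2,3,4}  [new]
{0,1,2,3} --a--> {0,1,2,3,4}  [seen]
{0,1,2,3} --b--> {0,1,2,4}  [seen]
{0,1,2,3} --c--> {0,1,2,3,4}  [seen]
{1,2,3,4} --a--> {0,1,2,4}  [seen]
{1,2,3,4} --b--> {0,1,2,4}  [seen]
{1,2,3,4} --c--> {0,1,2,3,4}  [seen]
Reachable DFA states: {0}, {0,3}, {0,1,2,4}, {2,3,4}, {0,1,3,4}, {0,1,2,3,4}, {0,1,4}, {0,1,2,3}, {1,2,3,4}.

9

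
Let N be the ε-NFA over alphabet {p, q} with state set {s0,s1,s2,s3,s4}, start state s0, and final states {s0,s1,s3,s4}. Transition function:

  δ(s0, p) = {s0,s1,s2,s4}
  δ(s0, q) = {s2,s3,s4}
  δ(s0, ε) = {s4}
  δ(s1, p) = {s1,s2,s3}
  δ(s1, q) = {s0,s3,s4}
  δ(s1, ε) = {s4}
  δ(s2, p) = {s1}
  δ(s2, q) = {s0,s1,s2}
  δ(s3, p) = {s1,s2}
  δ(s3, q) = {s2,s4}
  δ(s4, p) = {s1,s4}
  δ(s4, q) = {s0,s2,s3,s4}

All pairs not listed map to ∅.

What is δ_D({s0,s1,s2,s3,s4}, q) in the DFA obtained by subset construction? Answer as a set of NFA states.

{s0,s1,s2,s3,s4}

δ(s0,q) = {s2,s3,s4}; δ(s1,q) = {s0,s3,s4}; δ(s2,q) = {s0,s1,s2}; δ(s3,q) = {s2,s4}; δ(s4,q) = {s0,s2,s3,s4}.
Union: {s0,s1,s2,s3,s4}.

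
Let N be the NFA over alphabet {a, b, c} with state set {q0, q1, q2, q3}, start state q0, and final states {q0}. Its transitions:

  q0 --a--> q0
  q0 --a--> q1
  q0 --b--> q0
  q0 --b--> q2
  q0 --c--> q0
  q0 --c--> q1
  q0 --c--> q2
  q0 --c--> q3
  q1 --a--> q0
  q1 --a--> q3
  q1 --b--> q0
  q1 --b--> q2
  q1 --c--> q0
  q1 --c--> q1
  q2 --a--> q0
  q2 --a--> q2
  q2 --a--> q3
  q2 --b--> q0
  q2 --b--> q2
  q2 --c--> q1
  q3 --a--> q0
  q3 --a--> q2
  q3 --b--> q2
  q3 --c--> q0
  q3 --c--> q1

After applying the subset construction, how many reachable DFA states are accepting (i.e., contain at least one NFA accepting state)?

5

Start state of the DFA: {q0}.
{q0} --a--> {q0, q1}  [new]
{q0} --b--> {q0, q2}  [new]
{q0} --c--> {q0, q1, q2, q3}  [new]
{q0, q1} --a--> {q0, q1, q3}  [new]
{q0, q1} --b--> {q0, q2}  [seen]
{q0, q1} --c--> {q0, q1, q2, q3}  [seen]
{q0, q2} --a--> {q0, q1, q2, q3}  [seen]
{q0, q2} --b--> {q0, q2}  [seen]
{q0, q2} --c--> {q0, q1, q2, q3}  [seen]
{q0, q1, q2, q3} --a--> {q0, q1, q2, q3}  [seen]
{q0, q1, q2, q3} --b--> {q0, q2}  [seen]
{q0, q1, q2, q3} --c--> {q0, q1, q2, q3}  [seen]
{q0, q1, q3} --a--> {q0, q1, q2, q3}  [seen]
{q0, q1, q3} --b--> {q0, q2}  [seen]
{q0, q1, q3} --c--> {q0, q1, q2, q3}  [seen]
Reachable DFA states: {q0}, {q0, q1}, {q0, q2}, {q0, q1, q2, q3}, {q0, q1, q3}.
Accepting DFA states (contain an NFA accepting state): {q0}, {q0, q1}, {q0, q2}, {q0, q1, q2, q3}, {q0, q1, q3}.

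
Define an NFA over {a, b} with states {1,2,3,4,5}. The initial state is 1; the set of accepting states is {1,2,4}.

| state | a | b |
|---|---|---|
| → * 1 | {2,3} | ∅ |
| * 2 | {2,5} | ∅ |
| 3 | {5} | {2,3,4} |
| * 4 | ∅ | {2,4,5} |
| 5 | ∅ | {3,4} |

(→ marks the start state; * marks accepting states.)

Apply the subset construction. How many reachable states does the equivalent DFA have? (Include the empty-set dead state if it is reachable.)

8

Start state of the DFA: {1}.
{1} --a--> {2,3}  [new]
{1} --b--> ∅  [new]
{2,3} --a--> {2,5}  [new]
{2,3} --b--> {2,3,4}  [new]
∅ --a--> ∅  [seen]
∅ --b--> ∅  [seen]
{2,5} --a--> {2,5}  [seen]
{2,5} --b--> {3,4}  [new]
{2,3,4} --a--> {2,5}  [seen]
{2,3,4} --b--> {2,3,4,5}  [new]
{3,4} --a--> {5}  [new]
{3,4} --b--> {2,3,4,5}  [seen]
{2,3,4,5} --a--> {2,5}  [seen]
{2,3,4,5} --b--> {2,3,4,5}  [seen]
{5} --a--> ∅  [seen]
{5} --b--> {3,4}  [seen]
Reachable DFA states: {1}, {2,3}, ∅, {2,5}, {2,3,4}, {3,4}, {2,3,4,5}, {5}.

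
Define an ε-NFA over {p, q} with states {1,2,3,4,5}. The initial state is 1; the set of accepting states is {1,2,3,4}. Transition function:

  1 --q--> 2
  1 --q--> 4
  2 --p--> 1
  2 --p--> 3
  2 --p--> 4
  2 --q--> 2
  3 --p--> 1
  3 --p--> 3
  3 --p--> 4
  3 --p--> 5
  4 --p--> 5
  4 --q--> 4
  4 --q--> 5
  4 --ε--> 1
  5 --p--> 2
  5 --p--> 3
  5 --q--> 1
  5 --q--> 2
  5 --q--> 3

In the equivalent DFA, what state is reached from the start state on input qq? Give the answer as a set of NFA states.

{1,2,4,5}

Start: {1}.
δ(1,q) = {2,4}.
Union: {2,4}.
ε-closure gives {1,2,4}.
After q: {1,2,4}.
δ(1,q) = {2,4}; δ(2,q) = {2}; δ(4,q) = {4,5}.
Union: {2,4,5}.
ε-closure gives {1,2,4,5}.
After q: {1,2,4,5}.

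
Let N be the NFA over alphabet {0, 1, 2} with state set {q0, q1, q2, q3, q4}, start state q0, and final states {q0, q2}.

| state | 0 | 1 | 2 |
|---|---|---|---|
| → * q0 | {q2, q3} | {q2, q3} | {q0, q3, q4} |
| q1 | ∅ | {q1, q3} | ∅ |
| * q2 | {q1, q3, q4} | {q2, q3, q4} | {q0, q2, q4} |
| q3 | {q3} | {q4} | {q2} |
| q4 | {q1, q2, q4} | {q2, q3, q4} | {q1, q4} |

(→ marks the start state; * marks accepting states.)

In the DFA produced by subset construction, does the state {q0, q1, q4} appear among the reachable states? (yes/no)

no

Start state of the DFA: {q0}.
{q0} --0--> {q2, q3}  [new]
{q0} --1--> {q2, q3}  [seen]
{q0} --2--> {q0, q3, q4}  [new]
{q2, q3} --0--> {q1, q3, q4}  [new]
{q2, q3} --1--> {q2, q3, q4}  [new]
{q2, q3} --2--> {q0, q2, q4}  [new]
{q0, q3, q4} --0--> {q1, q2, q3, q4}  [new]
{q0, q3, q4} --1--> {q2, q3, q4}  [seen]
{q0, q3, q4} --2--> {q0, q1, q2, q3, q4}  [new]
{q1, q3, q4} --0--> {q1, q2, q3, q4}  [seen]
{q1, q3, q4} --1--> {q1, q2, q3, q4}  [seen]
{q1, q3, q4} --2--> {q1, q2, q4}  [new]
{q2, q3, q4} --0--> {q1, q2, q3, q4}  [seen]
{q2, q3, q4} --1--> {q2, q3, q4}  [seen]
{q2, q3, q4} --2--> {q0, q1, q2, q4}  [new]
{q0, q2, q4} --0--> {q1, q2, q3, q4}  [seen]
{q0, q2, q4} --1--> {q2, q3, q4}  [seen]
{q0, q2, q4} --2--> {q0, q1, q2, q3, q4}  [seen]
{q1, q2, q3, q4} --0--> {q1, q2, q3, q4}  [seen]
{q1, q2, q3, q4} --1--> {q1, q2, q3, q4}  [seen]
{q1, q2, q3, q4} --2--> {q0, q1, q2, q4}  [seen]
{q0, q1, q2, q3, q4} --0--> {q1, q2, q3, q4}  [seen]
{q0, q1, q2, q3, q4} --1--> {q1, q2, q3, q4}  [seen]
{q0, q1, q2, q3, q4} --2--> {q0, q1, q2, q3, q4}  [seen]
{q1, q2, q4} --0--> {q1, q2, q3, q4}  [seen]
{q1, q2, q4} --1--> {q1, q2, q3, q4}  [seen]
{q1, q2, q4} --2--> {q0, q1, q2, q4}  [seen]
{q0, q1, q2, q4} --0--> {q1, q2, q3, q4}  [seen]
{q0, q1, q2, q4} --1--> {q1, q2, q3, q4}  [seen]
{q0, q1, q2, q4} --2--> {q0, q1, q2, q3, q4}  [seen]
Reachable DFA states: {q0}, {q2, q3}, {q0, q3, q4}, {q1, q3, q4}, {q2, q3, q4}, {q0, q2, q4}, {q1, q2, q3, q4}, {q0, q1, q2, q3, q4}, {q1, q2, q4}, {q0, q1, q2, q4}.
{q0, q1, q4} is not among them.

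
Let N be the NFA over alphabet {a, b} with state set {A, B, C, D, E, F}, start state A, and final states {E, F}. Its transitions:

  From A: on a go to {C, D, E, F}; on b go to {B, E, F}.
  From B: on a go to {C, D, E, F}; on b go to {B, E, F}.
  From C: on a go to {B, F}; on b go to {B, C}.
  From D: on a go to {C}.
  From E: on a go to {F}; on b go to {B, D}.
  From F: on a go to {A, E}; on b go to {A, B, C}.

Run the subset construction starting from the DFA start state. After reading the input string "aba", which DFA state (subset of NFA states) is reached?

Start: {A}.
δ(A,a) = {C, D, E, F}.
Union: {C, D, E, F}.
After a: {C, D, E, F}.
δ(C,b) = {B, C}; δ(D,b) = ∅; δ(E,b) = {B, D}; δ(F,b) = {A, B, C}.
Union: {A, B, C, D}.
After b: {A, B, C, D}.
δ(A,a) = {C, D, E, F}; δ(B,a) = {C, D, E, F}; δ(C,a) = {B, F}; δ(D,a) = {C}.
Union: {B, C, D, E, F}.
After a: {B, C, D, E, F}.

{B, C, D, E, F}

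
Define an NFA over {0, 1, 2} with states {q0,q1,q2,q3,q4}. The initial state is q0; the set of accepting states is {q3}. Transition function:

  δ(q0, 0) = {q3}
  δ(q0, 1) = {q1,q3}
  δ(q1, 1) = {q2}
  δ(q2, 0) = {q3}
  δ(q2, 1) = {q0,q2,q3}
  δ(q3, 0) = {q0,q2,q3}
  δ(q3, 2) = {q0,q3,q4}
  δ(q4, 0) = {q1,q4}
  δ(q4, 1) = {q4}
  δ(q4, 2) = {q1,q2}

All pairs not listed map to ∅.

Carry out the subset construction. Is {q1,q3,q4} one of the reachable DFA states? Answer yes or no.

yes

Start state of the DFA: {q0}.
{q0} --0--> {q3}  [new]
{q0} --1--> {q1,q3}  [new]
{q0} --2--> ∅  [new]
{q3} --0--> {q0,q2,q3}  [new]
{q3} --1--> ∅  [seen]
{q3} --2--> {q0,q3,q4}  [new]
{q1,q3} --0--> {q0,q2,q3}  [seen]
{q1,q3} --1--> {q2}  [new]
{q1,q3} --2--> {q0,q3,q4}  [seen]
∅ --0--> ∅  [seen]
∅ --1--> ∅  [seen]
∅ --2--> ∅  [seen]
{q0,q2,q3} --0--> {q0,q2,q3}  [seen]
{q0,q2,q3} --1--> {q0,q1,q2,q3}  [new]
{q0,q2,q3} --2--> {q0,q3,q4}  [seen]
{q0,q3,q4} --0--> {q0,q1,q2,q3,q4}  [new]
{q0,q3,q4} --1--> {q1,q3,q4}  [new]
{q0,q3,q4} --2--> {q0,q1,q2,q3,q4}  [seen]
{q2} --0--> {q3}  [seen]
{q2} --1--> {q0,q2,q3}  [seen]
{q2} --2--> ∅  [seen]
{q0,q1,q2,q3} --0--> {q0,q2,q3}  [seen]
{q0,q1,q2,q3} --1--> {q0,q1,q2,q3}  [seen]
{q0,q1,q2,q3} --2--> {q0,q3,q4}  [seen]
{q0,q1,q2,q3,q4} --0--> {q0,q1,q2,q3,q4}  [seen]
{q0,q1,q2,q3,q4} --1--> {q0,q1,q2,q3,q4}  [seen]
{q0,q1,q2,q3,q4} --2--> {q0,q1,q2,q3,q4}  [seen]
{q1,q3,q4} --0--> {q0,q1,q2,q3,q4}  [seen]
{q1,q3,q4} --1--> {q2,q4}  [new]
{q1,q3,q4} --2--> {q0,q1,q2,q3,q4}  [seen]
{q2,q4} --0--> {q1,q3,q4}  [seen]
{q2,q4} --1--> {q0,q2,q3,q4}  [new]
{q2,q4} --2--> {q1,q2}  [new]
{q0,q2,q3,q4} --0--> {q0,q1,q2,q3,q4}  [seen]
{q0,q2,q3,q4} --1--> {q0,q1,q2,q3,q4}  [seen]
{q0,q2,q3,q4} --2--> {q0,q1,q2,q3,q4}  [seen]
{q1,q2} --0--> {q3}  [seen]
{q1,q2} --1--> {q0,q2,q3}  [seen]
{q1,q2} --2--> ∅  [seen]
Reachable DFA states: {q0}, {q3}, {q1,q3}, ∅, {q0,q2,q3}, {q0,q3,q4}, {q2}, {q0,q1,q2,q3}, {q0,q1,q2,q3,q4}, {q1,q3,q4}, {q2,q4}, {q0,q2,q3,q4}, {q1,q2}.
{q1,q3,q4} is among them.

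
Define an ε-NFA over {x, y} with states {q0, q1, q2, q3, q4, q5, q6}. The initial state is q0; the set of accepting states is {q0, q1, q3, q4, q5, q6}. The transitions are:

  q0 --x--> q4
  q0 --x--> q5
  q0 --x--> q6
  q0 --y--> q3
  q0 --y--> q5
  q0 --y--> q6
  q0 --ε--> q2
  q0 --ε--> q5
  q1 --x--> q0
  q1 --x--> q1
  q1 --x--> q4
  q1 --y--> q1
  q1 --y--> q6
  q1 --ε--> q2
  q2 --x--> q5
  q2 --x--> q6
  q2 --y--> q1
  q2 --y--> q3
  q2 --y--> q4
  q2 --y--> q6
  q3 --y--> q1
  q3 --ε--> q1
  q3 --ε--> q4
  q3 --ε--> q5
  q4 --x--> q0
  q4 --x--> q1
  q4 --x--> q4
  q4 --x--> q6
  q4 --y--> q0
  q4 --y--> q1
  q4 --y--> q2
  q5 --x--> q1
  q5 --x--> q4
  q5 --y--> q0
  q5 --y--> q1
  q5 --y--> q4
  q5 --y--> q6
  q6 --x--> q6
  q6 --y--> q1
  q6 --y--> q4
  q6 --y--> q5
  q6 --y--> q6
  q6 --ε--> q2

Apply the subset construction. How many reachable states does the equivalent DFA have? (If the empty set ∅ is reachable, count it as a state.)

4

Start state of the DFA: {q0, q2, q5} (ε-closure of the NFA start).
{q0, q2, q5} --x--> {q1, q2, q4, q5, q6}  [new]
{q0, q2, q5} --y--> {q0, q1, q2, q3, q4, q5, q6}  [new]
{q1, q2, q4, q5, q6} --x--> {q0, q1, q2, q4, q5, q6}  [new]
{q1, q2, q4, q5, q6} --y--> {q0, q1, q2, q3, q4, q5, q6}  [seen]
{q0, q1, q2, q3, q4, q5, q6} --x--> {q0, q1, q2, q4, q5, q6}  [seen]
{q0, q1, q2, q3, q4, q5, q6} --y--> {q0, q1, q2, q3, q4, q5, q6}  [seen]
{q0, q1, q2, q4, q5, q6} --x--> {q0, q1, q2, q4, q5, q6}  [seen]
{q0, q1, q2, q4, q5, q6} --y--> {q0, q1, q2, q3, q4, q5, q6}  [seen]
Reachable DFA states: {q0, q2, q5}, {q1, q2, q4, q5, q6}, {q0, q1, q2, q3, q4, q5, q6}, {q0, q1, q2, q4, q5, q6}.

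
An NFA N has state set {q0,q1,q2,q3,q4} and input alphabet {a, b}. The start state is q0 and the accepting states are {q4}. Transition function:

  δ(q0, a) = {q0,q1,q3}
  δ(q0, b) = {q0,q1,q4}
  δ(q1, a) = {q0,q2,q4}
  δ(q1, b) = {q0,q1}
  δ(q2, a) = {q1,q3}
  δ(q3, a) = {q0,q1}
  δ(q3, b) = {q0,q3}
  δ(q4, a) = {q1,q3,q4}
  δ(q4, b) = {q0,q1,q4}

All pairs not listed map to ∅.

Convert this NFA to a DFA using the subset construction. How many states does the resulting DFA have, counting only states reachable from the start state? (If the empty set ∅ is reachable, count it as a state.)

Start state of the DFA: {q0}.
{q0} --a--> {q0,q1,q3}  [new]
{q0} --b--> {q0,q1,q4}  [new]
{q0,q1,q3} --a--> {q0,q1,q2,q3,q4}  [new]
{q0,q1,q3} --b--> {q0,q1,q3,q4}  [new]
{q0,q1,q4} --a--> {q0,q1,q2,q3,q4}  [seen]
{q0,q1,q4} --b--> {q0,q1,q4}  [seen]
{q0,q1,q2,q3,q4} --a--> {q0,q1,q2,q3,q4}  [seen]
{q0,q1,q2,q3,q4} --b--> {q0,q1,q3,q4}  [seen]
{q0,q1,q3,q4} --a--> {q0,q1,q2,q3,q4}  [seen]
{q0,q1,q3,q4} --b--> {q0,q1,q3,q4}  [seen]
Reachable DFA states: {q0}, {q0,q1,q3}, {q0,q1,q4}, {q0,q1,q2,q3,q4}, {q0,q1,q3,q4}.

5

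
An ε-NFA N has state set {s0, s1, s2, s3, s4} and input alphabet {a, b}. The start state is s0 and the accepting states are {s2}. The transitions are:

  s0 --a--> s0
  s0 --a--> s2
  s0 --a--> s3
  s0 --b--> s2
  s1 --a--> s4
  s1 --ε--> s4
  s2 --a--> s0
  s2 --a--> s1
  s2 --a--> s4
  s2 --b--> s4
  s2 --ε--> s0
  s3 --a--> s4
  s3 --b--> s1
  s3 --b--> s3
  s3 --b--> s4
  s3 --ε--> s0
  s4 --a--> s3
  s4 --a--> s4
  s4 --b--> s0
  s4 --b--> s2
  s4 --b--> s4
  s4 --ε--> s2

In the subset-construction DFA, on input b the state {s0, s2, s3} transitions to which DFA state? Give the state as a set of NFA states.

{s0, s1, s2, s3, s4}

δ(s0,b) = {s2}; δ(s2,b) = {s4}; δ(s3,b) = {s1, s3, s4}.
Union: {s1, s2, s3, s4}.
ε-closure gives {s0, s1, s2, s3, s4}.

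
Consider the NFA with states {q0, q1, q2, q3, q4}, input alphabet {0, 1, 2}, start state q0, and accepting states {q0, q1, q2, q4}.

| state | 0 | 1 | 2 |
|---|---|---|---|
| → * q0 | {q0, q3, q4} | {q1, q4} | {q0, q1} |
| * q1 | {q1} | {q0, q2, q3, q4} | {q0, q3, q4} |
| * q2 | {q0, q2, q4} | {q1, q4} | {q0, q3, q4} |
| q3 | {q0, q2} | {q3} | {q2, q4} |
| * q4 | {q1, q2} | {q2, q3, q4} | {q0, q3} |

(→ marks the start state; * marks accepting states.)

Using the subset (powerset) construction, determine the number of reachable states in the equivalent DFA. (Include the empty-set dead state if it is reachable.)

10

Start state of the DFA: {q0}.
{q0} --0--> {q0, q3, q4}  [new]
{q0} --1--> {q1, q4}  [new]
{q0} --2--> {q0, q1}  [new]
{q0, q3, q4} --0--> {q0, q1, q2, q3, q4}  [new]
{q0, q3, q4} --1--> {q1, q2, q3, q4}  [new]
{q0, q3, q4} --2--> {q0, q1, q2, q3, q4}  [seen]
{q1, q4} --0--> {q1, q2}  [new]
{q1, q4} --1--> {q0, q2, q3, q4}  [new]
{q1, q4} --2--> {q0, q3, q4}  [seen]
{q0, q1} --0--> {q0, q1, q3, q4}  [new]
{q0, q1} --1--> {q0, q1, q2, q3, q4}  [seen]
{q0, q1} --2--> {q0, q1, q3, q4}  [seen]
{q0, q1, q2, q3, q4} --0--> {q0, q1, q2, q3, q4}  [seen]
{q0, q1, q2, q3, q4} --1--> {q0, q1, q2, q3, q4}  [seen]
{q0, q1, q2, q3, q4} --2--> {q0, q1, q2, q3, q4}  [seen]
{q1, q2, q3, q4} --0--> {q0, q1, q2, q4}  [new]
{q1, q2, q3, q4} --1--> {q0, q1, q2, q3, q4}  [seen]
{q1, q2, q3, q4} --2--> {q0, q2, q3, q4}  [seen]
{q1, q2} --0--> {q0, q1, q2, q4}  [seen]
{q1, q2} --1--> {q0, q1, q2, q3, q4}  [seen]
{q1, q2} --2--> {q0, q3, q4}  [seen]
{q0, q2, q3, q4} --0--> {q0, q1, q2, q3, q4}  [seen]
{q0, q2, q3, q4} --1--> {q1, q2, q3, q4}  [seen]
{q0, q2, q3, q4} --2--> {q0, q1, q2, q3, q4}  [seen]
{q0, q1, q3, q4} --0--> {q0, q1, q2, q3, q4}  [seen]
{q0, q1, q3, q4} --1--> {q0, q1, q2, q3, q4}  [seen]
{q0, q1, q3, q4} --2--> {q0, q1, q2, q3, q4}  [seen]
{q0, q1, q2, q4} --0--> {q0, q1, q2, q3, q4}  [seen]
{q0, q1, q2, q4} --1--> {q0, q1, q2, q3, q4}  [seen]
{q0, q1, q2, q4} --2--> {q0, q1, q3, q4}  [seen]
Reachable DFA states: {q0}, {q0, q3, q4}, {q1, q4}, {q0, q1}, {q0, q1, q2, q3, q4}, {q1, q2, q3, q4}, {q1, q2}, {q0, q2, q3, q4}, {q0, q1, q3, q4}, {q0, q1, q2, q4}.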